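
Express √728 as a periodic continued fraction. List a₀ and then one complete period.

[26; 1, 52]

a₀ = ⌊√728⌋ = 26.
With m₀=0, d₀=1 and mₖ₊₁ = dₖaₖ − mₖ, dₖ₊₁ = (n − mₖ₊₁²)/dₖ, aₖ₊₁ = ⌊(a₀+mₖ₊₁)/dₖ₊₁⌋:
  k=1: m=26, d=52, a=1
  k=2: m=26, d=1, a=52
d=1 and a=2a₀=52 at k=2, so the next step gives (m, d) = (26, 52) again — its k=1 value — and the period has length 2.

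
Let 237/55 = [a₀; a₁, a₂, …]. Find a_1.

3

237 = 4·55 + 17   →  a_0 = 4
55 = 3·17 + 4   →  a_1 = 3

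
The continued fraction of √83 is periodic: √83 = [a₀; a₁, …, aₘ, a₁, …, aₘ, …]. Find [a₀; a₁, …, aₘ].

[9; 9, 18]

a₀ = ⌊√83⌋ = 9.
With m₀=0, d₀=1 and mₖ₊₁ = dₖaₖ − mₖ, dₖ₊₁ = (n − mₖ₊₁²)/dₖ, aₖ₊₁ = ⌊(a₀+mₖ₊₁)/dₖ₊₁⌋:
  k=1: m=9, d=2, a=9
  k=2: m=9, d=1, a=18
d=1 and a=2a₀=18 at k=2, so the next step gives (m, d) = (9, 2) again — its k=1 value — and the period has length 2.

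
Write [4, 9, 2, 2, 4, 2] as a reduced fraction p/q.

Fold from the inside: start with 2/1.
  4 + 1/2 = 9/2
  2 + 2/9 = 20/9
  2 + 9/20 = 49/20
  9 + 20/49 = 461/49
  4 + 49/461 = 1893/461

1893/461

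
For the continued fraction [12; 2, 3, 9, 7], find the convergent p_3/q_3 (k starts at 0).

808/65

Using pₖ = aₖpₖ₋₁ + pₖ₋₂, qₖ = aₖqₖ₋₁ + qₖ₋₂ (with p₋₁=1, p₋₂=0, q₋₁=0, q₋₂=1):
  k=0: a=12, p=12, q=1
  k=1: a=2, p=25, q=2
  k=2: a=3, p=87, q=7
  k=3: a=9, p=808, q=65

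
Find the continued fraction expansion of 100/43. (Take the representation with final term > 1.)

[2; 3, 14]

100 = 2·43 + 14
43 = 3·14 + 1
14 = 14·1 + 0  (stop)
So 100/43 = [2; 3, 14].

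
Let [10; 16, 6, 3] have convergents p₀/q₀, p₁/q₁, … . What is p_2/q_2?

Using pₖ = aₖpₖ₋₁ + pₖ₋₂, qₖ = aₖqₖ₋₁ + qₖ₋₂ (with p₋₁=1, p₋₂=0, q₋₁=0, q₋₂=1):
  k=0: a=10, p=10, q=1
  k=1: a=16, p=161, q=16
  k=2: a=6, p=976, q=97

976/97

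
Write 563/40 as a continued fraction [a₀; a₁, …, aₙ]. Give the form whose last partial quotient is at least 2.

563 = 14×40 + 3
40 = 13×3 + 1
3 = 3×1 + 0  (stop)
So 563/40 = [14; 13, 3].

[14; 13, 3]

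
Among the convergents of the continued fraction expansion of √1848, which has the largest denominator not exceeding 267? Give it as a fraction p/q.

√1848 = [42; 1, 84, …] (period length 2).
Convergents:
  p_0/q_0 = 42/1
  p_1/q_1 = 43/1
  p_2/q_2 = 3654/85
  p_3/q_3 = 3697/86
  p_4/q_4 = 314202/7309
q_3 = 86 ≤ 267 < 7309 = q_4, so the answer is 3697/86.

3697/86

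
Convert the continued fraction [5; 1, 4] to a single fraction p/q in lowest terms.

Using pₖ = aₖpₖ₋₁ + pₖ₋₂ and qₖ = aₖqₖ₋₁ + qₖ₋₂:
  k=0: a=5, p=5, q=1
  k=1: a=1, p=6, q=1
  k=2: a=4, p=29, q=5

29/5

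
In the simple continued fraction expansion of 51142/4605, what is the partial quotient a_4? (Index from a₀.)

51142 = 11·4605 + 487   →  a_0 = 11
4605 = 9·487 + 222   →  a_1 = 9
487 = 2·222 + 43   →  a_2 = 2
222 = 5·43 + 7   →  a_3 = 5
43 = 6·7 + 1   →  a_4 = 6

6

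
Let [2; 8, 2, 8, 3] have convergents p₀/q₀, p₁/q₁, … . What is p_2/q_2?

36/17

Using pₖ = aₖpₖ₋₁ + pₖ₋₂, qₖ = aₖqₖ₋₁ + qₖ₋₂ (with p₋₁=1, p₋₂=0, q₋₁=0, q₋₂=1):
  k=0: a=2, p=2, q=1
  k=1: a=8, p=17, q=8
  k=2: a=2, p=36, q=17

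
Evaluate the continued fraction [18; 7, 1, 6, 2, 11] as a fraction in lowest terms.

24526/1353

Using pₖ = aₖpₖ₋₁ + pₖ₋₂ and qₖ = aₖqₖ₋₁ + qₖ₋₂:
  k=0: a=18, p=18, q=1
  k=1: a=7, p=127, q=7
  k=2: a=1, p=145, q=8
  k=3: a=6, p=997, q=55
  k=4: a=2, p=2139, q=118
  k=5: a=11, p=24526, q=1353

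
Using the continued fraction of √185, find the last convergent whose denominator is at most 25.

68/5

√185 = [13; 1, 1, 1, 1, 26, …] (period length 5).
Convergents:
  p_0/q_0 = 13/1
  p_1/q_1 = 14/1
  p_2/q_2 = 27/2
  p_3/q_3 = 41/3
  p_4/q_4 = 68/5
  p_5/q_5 = 1809/133
q_4 = 5 ≤ 25 < 133 = q_5, so the answer is 68/5.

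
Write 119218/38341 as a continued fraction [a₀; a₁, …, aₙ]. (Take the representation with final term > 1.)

[3; 9, 7, 6, 3, 3, 9]

119218 = 3×38341 + 4195
38341 = 9×4195 + 586
4195 = 7×586 + 93
586 = 6×93 + 28
93 = 3×28 + 9
28 = 3×9 + 1
9 = 9×1 + 0  (stop)
So 119218/38341 = [3; 9, 7, 6, 3, 3, 9].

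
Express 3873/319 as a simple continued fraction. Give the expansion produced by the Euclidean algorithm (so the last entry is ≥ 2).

[12; 7, 11, 4]

3873 = 12×319 + 45
319 = 7×45 + 4
45 = 11×4 + 1
4 = 4×1 + 0  (stop)
So 3873/319 = [12; 7, 11, 4].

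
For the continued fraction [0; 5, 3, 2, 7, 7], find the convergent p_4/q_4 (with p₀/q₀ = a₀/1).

Using pₖ = aₖpₖ₋₁ + pₖ₋₂, qₖ = aₖqₖ₋₁ + qₖ₋₂ (with p₋₁=1, p₋₂=0, q₋₁=0, q₋₂=1):
  k=0: a=0, p=0, q=1
  k=1: a=5, p=1, q=5
  k=2: a=3, p=3, q=16
  k=3: a=2, p=7, q=37
  k=4: a=7, p=52, q=275

52/275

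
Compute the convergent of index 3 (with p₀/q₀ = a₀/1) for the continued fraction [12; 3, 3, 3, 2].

406/33

Using pₖ = aₖpₖ₋₁ + pₖ₋₂, qₖ = aₖqₖ₋₁ + qₖ₋₂ (with p₋₁=1, p₋₂=0, q₋₁=0, q₋₂=1):
  k=0: a=12, p=12, q=1
  k=1: a=3, p=37, q=3
  k=2: a=3, p=123, q=10
  k=3: a=3, p=406, q=33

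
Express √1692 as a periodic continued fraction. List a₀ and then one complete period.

[41; 7, 2, 7, 82]

a₀ = ⌊√1692⌋ = 41.
With m₀=0, d₀=1 and mₖ₊₁ = dₖaₖ − mₖ, dₖ₊₁ = (n − mₖ₊₁²)/dₖ, aₖ₊₁ = ⌊(a₀+mₖ₊₁)/dₖ₊₁⌋:
  k=1: m=41, d=11, a=7
  k=2: m=36, d=36, a=2
  k=3: m=36, d=11, a=7
  k=4: m=41, d=1, a=82
d=1 and a=2a₀=82 at k=4, so the next step gives (m, d) = (41, 11) again — its k=1 value — and the period has length 4.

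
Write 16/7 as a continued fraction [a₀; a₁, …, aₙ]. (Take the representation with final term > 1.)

16 = 2·7 + 2
7 = 3·2 + 1
2 = 2·1 + 0  (stop)
So 16/7 = [2; 3, 2].

[2; 3, 2]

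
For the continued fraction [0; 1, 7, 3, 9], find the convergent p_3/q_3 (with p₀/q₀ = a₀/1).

Using pₖ = aₖpₖ₋₁ + pₖ₋₂, qₖ = aₖqₖ₋₁ + qₖ₋₂ (with p₋₁=1, p₋₂=0, q₋₁=0, q₋₂=1):
  k=0: a=0, p=0, q=1
  k=1: a=1, p=1, q=1
  k=2: a=7, p=7, q=8
  k=3: a=3, p=22, q=25

22/25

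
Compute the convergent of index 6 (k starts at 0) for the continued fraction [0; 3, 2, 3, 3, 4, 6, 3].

617/2119

Using pₖ = aₖpₖ₋₁ + pₖ₋₂, qₖ = aₖqₖ₋₁ + qₖ₋₂ (with p₋₁=1, p₋₂=0, q₋₁=0, q₋₂=1):
  k=0: a=0, p=0, q=1
  k=1: a=3, p=1, q=3
  k=2: a=2, p=2, q=7
  k=3: a=3, p=7, q=24
  k=4: a=3, p=23, q=79
  k=5: a=4, p=99, q=340
  k=6: a=6, p=617, q=2119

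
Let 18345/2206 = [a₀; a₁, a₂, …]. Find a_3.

18345 = 8·2206 + 697   →  a_0 = 8
2206 = 3·697 + 115   →  a_1 = 3
697 = 6·115 + 7   →  a_2 = 6
115 = 16·7 + 3   →  a_3 = 16

16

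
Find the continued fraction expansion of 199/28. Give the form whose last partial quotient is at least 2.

199 = 7*28 + 3
28 = 9*3 + 1
3 = 3*1 + 0  (stop)
So 199/28 = [7; 9, 3].

[7; 9, 3]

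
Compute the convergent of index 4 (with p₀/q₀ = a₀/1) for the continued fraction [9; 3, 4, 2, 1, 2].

391/42

Using pₖ = aₖpₖ₋₁ + pₖ₋₂, qₖ = aₖqₖ₋₁ + qₖ₋₂ (with p₋₁=1, p₋₂=0, q₋₁=0, q₋₂=1):
  k=0: a=9, p=9, q=1
  k=1: a=3, p=28, q=3
  k=2: a=4, p=121, q=13
  k=3: a=2, p=270, q=29
  k=4: a=1, p=391, q=42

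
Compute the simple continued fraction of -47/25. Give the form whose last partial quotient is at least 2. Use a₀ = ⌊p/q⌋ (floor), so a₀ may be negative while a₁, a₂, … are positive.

[-2; 8, 3]

-47 = -2×25 + 3
25 = 8×3 + 1
3 = 3×1 + 0  (stop)
So -47/25 = [-2; 8, 3].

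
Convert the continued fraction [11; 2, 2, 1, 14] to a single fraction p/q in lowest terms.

Using pₖ = aₖpₖ₋₁ + pₖ₋₂ and qₖ = aₖqₖ₋₁ + qₖ₋₂:
  k=0: a=11, p=11, q=1
  k=1: a=2, p=23, q=2
  k=2: a=2, p=57, q=5
  k=3: a=1, p=80, q=7
  k=4: a=14, p=1177, q=103

1177/103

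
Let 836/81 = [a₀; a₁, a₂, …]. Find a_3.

836 = 10·81 + 26   →  a_0 = 10
81 = 3·26 + 3   →  a_1 = 3
26 = 8·3 + 2   →  a_2 = 8
3 = 1·2 + 1   →  a_3 = 1

1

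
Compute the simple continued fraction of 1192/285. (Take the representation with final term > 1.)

[4; 5, 2, 12, 2]

1192 = 4*285 + 52
285 = 5*52 + 25
52 = 2*25 + 2
25 = 12*2 + 1
2 = 2*1 + 0  (stop)
So 1192/285 = [4; 5, 2, 12, 2].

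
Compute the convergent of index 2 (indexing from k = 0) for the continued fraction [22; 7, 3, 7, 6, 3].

Using pₖ = aₖpₖ₋₁ + pₖ₋₂, qₖ = aₖqₖ₋₁ + qₖ₋₂ (with p₋₁=1, p₋₂=0, q₋₁=0, q₋₂=1):
  k=0: a=22, p=22, q=1
  k=1: a=7, p=155, q=7
  k=2: a=3, p=487, q=22

487/22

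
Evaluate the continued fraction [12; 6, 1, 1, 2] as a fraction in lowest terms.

Using pₖ = aₖpₖ₋₁ + pₖ₋₂ and qₖ = aₖqₖ₋₁ + qₖ₋₂:
  k=0: a=12, p=12, q=1
  k=1: a=6, p=73, q=6
  k=2: a=1, p=85, q=7
  k=3: a=1, p=158, q=13
  k=4: a=2, p=401, q=33

401/33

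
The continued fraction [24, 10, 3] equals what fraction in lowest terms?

747/31

Using pₖ = aₖpₖ₋₁ + pₖ₋₂ and qₖ = aₖqₖ₋₁ + qₖ₋₂:
  k=0: a=24, p=24, q=1
  k=1: a=10, p=241, q=10
  k=2: a=3, p=747, q=31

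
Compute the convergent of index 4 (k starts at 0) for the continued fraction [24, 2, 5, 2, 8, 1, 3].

4965/203

Using pₖ = aₖpₖ₋₁ + pₖ₋₂, qₖ = aₖqₖ₋₁ + qₖ₋₂ (with p₋₁=1, p₋₂=0, q₋₁=0, q₋₂=1):
  k=0: a=24, p=24, q=1
  k=1: a=2, p=49, q=2
  k=2: a=5, p=269, q=11
  k=3: a=2, p=587, q=24
  k=4: a=8, p=4965, q=203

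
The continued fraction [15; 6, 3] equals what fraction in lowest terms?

288/19

Fold from the inside: start with 3/1.
  6 + 1/3 = 19/3
  15 + 3/19 = 288/19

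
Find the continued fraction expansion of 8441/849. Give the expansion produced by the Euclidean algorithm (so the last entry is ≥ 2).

8441 = 9×849 + 800
849 = 1×800 + 49
800 = 16×49 + 16
49 = 3×16 + 1
16 = 16×1 + 0  (stop)
So 8441/849 = [9; 1, 16, 3, 16].

[9; 1, 16, 3, 16]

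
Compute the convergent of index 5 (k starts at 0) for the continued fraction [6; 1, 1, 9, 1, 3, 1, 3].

535/82

Using pₖ = aₖpₖ₋₁ + pₖ₋₂, qₖ = aₖqₖ₋₁ + qₖ₋₂ (with p₋₁=1, p₋₂=0, q₋₁=0, q₋₂=1):
  k=0: a=6, p=6, q=1
  k=1: a=1, p=7, q=1
  k=2: a=1, p=13, q=2
  k=3: a=9, p=124, q=19
  k=4: a=1, p=137, q=21
  k=5: a=3, p=535, q=82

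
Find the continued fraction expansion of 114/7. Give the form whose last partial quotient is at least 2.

[16; 3, 2]

114 = 16·7 + 2
7 = 3·2 + 1
2 = 2·1 + 0  (stop)
So 114/7 = [16; 3, 2].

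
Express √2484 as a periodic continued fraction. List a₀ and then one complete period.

a₀ = ⌊√2484⌋ = 49.
With m₀=0, d₀=1 and mₖ₊₁ = dₖaₖ − mₖ, dₖ₊₁ = (n − mₖ₊₁²)/dₖ, aₖ₊₁ = ⌊(a₀+mₖ₊₁)/dₖ₊₁⌋:
  k=1: m=49, d=83, a=1
  k=2: m=34, d=16, a=5
  k=3: m=46, d=23, a=4
  k=4: m=46, d=16, a=5
  k=5: m=34, d=83, a=1
  k=6: m=49, d=1, a=98
d=1 and a=2a₀=98 at k=6, so the next step gives (m, d) = (49, 83) again — its k=1 value — and the period has length 6.

[49; 1, 5, 4, 5, 1, 98]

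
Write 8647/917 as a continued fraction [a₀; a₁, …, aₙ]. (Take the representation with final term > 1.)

8647 = 9·917 + 394
917 = 2·394 + 129
394 = 3·129 + 7
129 = 18·7 + 3
7 = 2·3 + 1
3 = 3·1 + 0  (stop)
So 8647/917 = [9; 2, 3, 18, 2, 3].

[9; 2, 3, 18, 2, 3]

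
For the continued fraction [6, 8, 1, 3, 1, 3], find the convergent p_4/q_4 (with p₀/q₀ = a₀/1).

269/44

Using pₖ = aₖpₖ₋₁ + pₖ₋₂, qₖ = aₖqₖ₋₁ + qₖ₋₂ (with p₋₁=1, p₋₂=0, q₋₁=0, q₋₂=1):
  k=0: a=6, p=6, q=1
  k=1: a=8, p=49, q=8
  k=2: a=1, p=55, q=9
  k=3: a=3, p=214, q=35
  k=4: a=1, p=269, q=44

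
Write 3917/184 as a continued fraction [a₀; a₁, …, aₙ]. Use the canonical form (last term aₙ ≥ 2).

[21; 3, 2, 8, 3]

3917 = 21×184 + 53
184 = 3×53 + 25
53 = 2×25 + 3
25 = 8×3 + 1
3 = 3×1 + 0  (stop)
So 3917/184 = [21; 3, 2, 8, 3].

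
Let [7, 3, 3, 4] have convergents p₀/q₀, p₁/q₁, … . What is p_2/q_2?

73/10

Using pₖ = aₖpₖ₋₁ + pₖ₋₂, qₖ = aₖqₖ₋₁ + qₖ₋₂ (with p₋₁=1, p₋₂=0, q₋₁=0, q₋₂=1):
  k=0: a=7, p=7, q=1
  k=1: a=3, p=22, q=3
  k=2: a=3, p=73, q=10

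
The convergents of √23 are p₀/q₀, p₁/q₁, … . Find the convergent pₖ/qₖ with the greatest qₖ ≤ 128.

235/49

√23 = [4; 1, 3, 1, 8, …] (period length 4).
Convergents:
  p_0/q_0 = 4/1
  p_1/q_1 = 5/1
  p_2/q_2 = 19/4
  p_3/q_3 = 24/5
  p_4/q_4 = 211/44
  p_5/q_5 = 235/49
  p_6/q_6 = 916/191
q_5 = 49 ≤ 128 < 191 = q_6, so the answer is 235/49.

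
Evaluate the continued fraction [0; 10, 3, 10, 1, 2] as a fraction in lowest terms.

Using pₖ = aₖpₖ₋₁ + pₖ₋₂ and qₖ = aₖqₖ₋₁ + qₖ₋₂:
  k=0: a=0, p=0, q=1
  k=1: a=10, p=1, q=10
  k=2: a=3, p=3, q=31
  k=3: a=10, p=31, q=320
  k=4: a=1, p=34, q=351
  k=5: a=2, p=99, q=1022

99/1022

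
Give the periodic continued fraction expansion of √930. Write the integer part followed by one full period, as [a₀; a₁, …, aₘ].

[30; 2, 60]

a₀ = ⌊√930⌋ = 30.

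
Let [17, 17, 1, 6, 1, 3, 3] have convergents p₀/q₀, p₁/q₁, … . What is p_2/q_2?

Using pₖ = aₖpₖ₋₁ + pₖ₋₂, qₖ = aₖqₖ₋₁ + qₖ₋₂ (with p₋₁=1, p₋₂=0, q₋₁=0, q₋₂=1):
  k=0: a=17, p=17, q=1
  k=1: a=17, p=290, q=17
  k=2: a=1, p=307, q=18

307/18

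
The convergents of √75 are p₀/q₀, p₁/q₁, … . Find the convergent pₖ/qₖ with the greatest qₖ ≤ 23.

26/3

√75 = [8; 1, 1, 1, 16, …] (period length 4).
Convergents:
  p_0/q_0 = 8/1
  p_1/q_1 = 9/1
  p_2/q_2 = 17/2
  p_3/q_3 = 26/3
  p_4/q_4 = 433/50
q_3 = 3 ≤ 23 < 50 = q_4, so the answer is 26/3.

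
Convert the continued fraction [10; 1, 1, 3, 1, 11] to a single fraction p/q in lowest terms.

Fold from the inside: start with 11/1.
  1 + 1/11 = 12/11
  3 + 11/12 = 47/12
  1 + 12/47 = 59/47
  1 + 47/59 = 106/59
  10 + 59/106 = 1119/106

1119/106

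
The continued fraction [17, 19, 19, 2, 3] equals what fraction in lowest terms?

Using pₖ = aₖpₖ₋₁ + pₖ₋₂ and qₖ = aₖqₖ₋₁ + qₖ₋₂:
  k=0: a=17, p=17, q=1
  k=1: a=19, p=324, q=19
  k=2: a=19, p=6173, q=362
  k=3: a=2, p=12670, q=743
  k=4: a=3, p=44183, q=2591

44183/2591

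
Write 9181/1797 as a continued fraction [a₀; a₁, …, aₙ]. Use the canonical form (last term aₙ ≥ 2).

9181 = 5×1797 + 196
1797 = 9×196 + 33
196 = 5×33 + 31
33 = 1×31 + 2
31 = 15×2 + 1
2 = 2×1 + 0  (stop)
So 9181/1797 = [5; 9, 5, 1, 15, 2].

[5; 9, 5, 1, 15, 2]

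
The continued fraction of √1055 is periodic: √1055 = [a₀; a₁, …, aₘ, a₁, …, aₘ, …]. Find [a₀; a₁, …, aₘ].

a₀ = ⌊√1055⌋ = 32.

[32; 2, 12, 2, 64]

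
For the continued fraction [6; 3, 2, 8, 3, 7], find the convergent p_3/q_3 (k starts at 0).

Using pₖ = aₖpₖ₋₁ + pₖ₋₂, qₖ = aₖqₖ₋₁ + qₖ₋₂ (with p₋₁=1, p₋₂=0, q₋₁=0, q₋₂=1):
  k=0: a=6, p=6, q=1
  k=1: a=3, p=19, q=3
  k=2: a=2, p=44, q=7
  k=3: a=8, p=371, q=59

371/59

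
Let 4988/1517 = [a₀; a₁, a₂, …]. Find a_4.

4

4988 = 3·1517 + 437   →  a_0 = 3
1517 = 3·437 + 206   →  a_1 = 3
437 = 2·206 + 25   →  a_2 = 2
206 = 8·25 + 6   →  a_3 = 8
25 = 4·6 + 1   →  a_4 = 4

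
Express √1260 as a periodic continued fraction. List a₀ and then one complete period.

[35; 2, 70]

a₀ = ⌊√1260⌋ = 35.
With m₀=0, d₀=1 and mₖ₊₁ = dₖaₖ − mₖ, dₖ₊₁ = (n − mₖ₊₁²)/dₖ, aₖ₊₁ = ⌊(a₀+mₖ₊₁)/dₖ₊₁⌋:
  k=1: m=35, d=35, a=2
  k=2: m=35, d=1, a=70
d=1 and a=2a₀=70 at k=2, so the next step gives (m, d) = (35, 35) again — its k=1 value — and the period has length 2.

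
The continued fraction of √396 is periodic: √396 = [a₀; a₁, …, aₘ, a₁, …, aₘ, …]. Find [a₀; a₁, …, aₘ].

[19; 1, 8, 1, 38]

a₀ = ⌊√396⌋ = 19.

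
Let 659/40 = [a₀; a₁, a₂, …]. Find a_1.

2

659 = 16·40 + 19   →  a_0 = 16
40 = 2·19 + 2   →  a_1 = 2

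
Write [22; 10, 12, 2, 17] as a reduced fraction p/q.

97347/4405

Using pₖ = aₖpₖ₋₁ + pₖ₋₂ and qₖ = aₖqₖ₋₁ + qₖ₋₂:
  k=0: a=22, p=22, q=1
  k=1: a=10, p=221, q=10
  k=2: a=12, p=2674, q=121
  k=3: a=2, p=5569, q=252
  k=4: a=17, p=97347, q=4405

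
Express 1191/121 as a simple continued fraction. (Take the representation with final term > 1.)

[9; 1, 5, 2, 1, 2, 2]

1191 = 9*121 + 102
121 = 1*102 + 19
102 = 5*19 + 7
19 = 2*7 + 5
7 = 1*5 + 2
5 = 2*2 + 1
2 = 2*1 + 0  (stop)
So 1191/121 = [9; 1, 5, 2, 1, 2, 2].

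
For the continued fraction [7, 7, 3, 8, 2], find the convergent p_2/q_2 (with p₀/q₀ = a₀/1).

157/22

Using pₖ = aₖpₖ₋₁ + pₖ₋₂, qₖ = aₖqₖ₋₁ + qₖ₋₂ (with p₋₁=1, p₋₂=0, q₋₁=0, q₋₂=1):
  k=0: a=7, p=7, q=1
  k=1: a=7, p=50, q=7
  k=2: a=3, p=157, q=22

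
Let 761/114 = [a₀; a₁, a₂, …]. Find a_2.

761 = 6·114 + 77   →  a_0 = 6
114 = 1·77 + 37   →  a_1 = 1
77 = 2·37 + 3   →  a_2 = 2

2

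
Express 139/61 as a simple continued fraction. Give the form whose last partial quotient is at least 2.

139 = 2·61 + 17
61 = 3·17 + 10
17 = 1·10 + 7
10 = 1·7 + 3
7 = 2·3 + 1
3 = 3·1 + 0  (stop)
So 139/61 = [2; 3, 1, 1, 2, 3].

[2; 3, 1, 1, 2, 3]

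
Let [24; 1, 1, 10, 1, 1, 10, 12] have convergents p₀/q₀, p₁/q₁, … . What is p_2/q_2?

49/2

Using pₖ = aₖpₖ₋₁ + pₖ₋₂, qₖ = aₖqₖ₋₁ + qₖ₋₂ (with p₋₁=1, p₋₂=0, q₋₁=0, q₋₂=1):
  k=0: a=24, p=24, q=1
  k=1: a=1, p=25, q=1
  k=2: a=1, p=49, q=2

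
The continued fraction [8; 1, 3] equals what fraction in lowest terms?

Using pₖ = aₖpₖ₋₁ + pₖ₋₂ and qₖ = aₖqₖ₋₁ + qₖ₋₂:
  k=0: a=8, p=8, q=1
  k=1: a=1, p=9, q=1
  k=2: a=3, p=35, q=4

35/4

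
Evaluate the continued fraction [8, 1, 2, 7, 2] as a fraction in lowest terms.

408/47

Fold from the inside: start with 2/1.
  7 + 1/2 = 15/2
  2 + 2/15 = 32/15
  1 + 15/32 = 47/32
  8 + 32/47 = 408/47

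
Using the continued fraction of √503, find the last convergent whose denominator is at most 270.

3566/159

√503 = [22; 2, 2, 1, 21, 1, 2, 2, 44, …] (period length 8).
Convergents:
  p_0/q_0 = 22/1
  p_1/q_1 = 45/2
  p_2/q_2 = 112/5
  p_3/q_3 = 157/7
  p_4/q_4 = 3409/152
  p_5/q_5 = 3566/159
  p_6/q_6 = 10541/470
q_5 = 159 ≤ 270 < 470 = q_6, so the answer is 3566/159.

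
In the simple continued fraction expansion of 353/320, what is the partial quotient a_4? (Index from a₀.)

3

353 = 1·320 + 33   →  a_0 = 1
320 = 9·33 + 23   →  a_1 = 9
33 = 1·23 + 10   →  a_2 = 1
23 = 2·10 + 3   →  a_3 = 2
10 = 3·3 + 1   →  a_4 = 3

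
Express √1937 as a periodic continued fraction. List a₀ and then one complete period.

[44; 88]

a₀ = ⌊√1937⌋ = 44.
With m₀=0, d₀=1 and mₖ₊₁ = dₖaₖ − mₖ, dₖ₊₁ = (n − mₖ₊₁²)/dₖ, aₖ₊₁ = ⌊(a₀+mₖ₊₁)/dₖ₊₁⌋:
  k=1: m=44, d=1, a=88
d=1 and a=2a₀=88 at k=1, so the next step gives (m, d) = (44, 1) again — its k=1 value — and the period has length 1.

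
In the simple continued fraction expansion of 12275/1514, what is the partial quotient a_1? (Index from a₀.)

12275 = 8·1514 + 163   →  a_0 = 8
1514 = 9·163 + 47   →  a_1 = 9

9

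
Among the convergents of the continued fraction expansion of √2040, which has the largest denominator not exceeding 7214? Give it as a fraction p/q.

146881/3252

√2040 = [45; 6, 90, …] (period length 2).
Convergents:
  p_0/q_0 = 45/1
  p_1/q_1 = 271/6
  p_2/q_2 = 24435/541
  p_3/q_3 = 146881/3252
  p_4/q_4 = 13243725/293221
q_3 = 3252 ≤ 7214 < 293221 = q_4, so the answer is 146881/3252.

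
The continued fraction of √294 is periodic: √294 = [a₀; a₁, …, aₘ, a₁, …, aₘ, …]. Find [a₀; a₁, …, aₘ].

a₀ = ⌊√294⌋ = 17.
With m₀=0, d₀=1 and mₖ₊₁ = dₖaₖ − mₖ, dₖ₊₁ = (n − mₖ₊₁²)/dₖ, aₖ₊₁ = ⌊(a₀+mₖ₊₁)/dₖ₊₁⌋:
  k=1: m=17, d=5, a=6
  k=2: m=13, d=25, a=1
  k=3: m=12, d=6, a=4
  k=4: m=12, d=25, a=1
  k=5: m=13, d=5, a=6
  k=6: m=17, d=1, a=34
d=1 and a=2a₀=34 at k=6, so the next step gives (m, d) = (17, 5) again — its k=1 value — and the period has length 6.

[17; 6, 1, 4, 1, 6, 34]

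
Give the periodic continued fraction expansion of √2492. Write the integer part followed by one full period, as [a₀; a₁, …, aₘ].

a₀ = ⌊√2492⌋ = 49.

[49; 1, 11, 2, 24, 2, 11, 1, 98]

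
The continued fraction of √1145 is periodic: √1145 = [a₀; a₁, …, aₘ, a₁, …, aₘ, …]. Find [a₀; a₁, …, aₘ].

a₀ = ⌊√1145⌋ = 33.
With m₀=0, d₀=1 and mₖ₊₁ = dₖaₖ − mₖ, dₖ₊₁ = (n − mₖ₊₁²)/dₖ, aₖ₊₁ = ⌊(a₀+mₖ₊₁)/dₖ₊₁⌋:
  k=1: m=33, d=56, a=1
  k=2: m=23, d=11, a=5
  k=3: m=32, d=11, a=5
  k=4: m=23, d=56, a=1
  k=5: m=33, d=1, a=66
d=1 and a=2a₀=66 at k=5, so the next step gives (m, d) = (33, 56) again — its k=1 value — and the period has length 5.

[33; 1, 5, 5, 1, 66]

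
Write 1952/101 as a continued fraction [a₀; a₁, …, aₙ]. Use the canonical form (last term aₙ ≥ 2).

[19; 3, 16, 2]

1952 = 19*101 + 33
101 = 3*33 + 2
33 = 16*2 + 1
2 = 2*1 + 0  (stop)
So 1952/101 = [19; 3, 16, 2].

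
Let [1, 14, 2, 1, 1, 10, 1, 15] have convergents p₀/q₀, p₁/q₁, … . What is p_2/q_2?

Using pₖ = aₖpₖ₋₁ + pₖ₋₂, qₖ = aₖqₖ₋₁ + qₖ₋₂ (with p₋₁=1, p₋₂=0, q₋₁=0, q₋₂=1):
  k=0: a=1, p=1, q=1
  k=1: a=14, p=15, q=14
  k=2: a=2, p=31, q=29

31/29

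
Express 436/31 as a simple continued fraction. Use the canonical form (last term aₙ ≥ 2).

436 = 14*31 + 2
31 = 15*2 + 1
2 = 2*1 + 0  (stop)
So 436/31 = [14; 15, 2].

[14; 15, 2]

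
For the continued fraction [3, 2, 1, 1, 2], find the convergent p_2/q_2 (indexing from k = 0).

Using pₖ = aₖpₖ₋₁ + pₖ₋₂, qₖ = aₖqₖ₋₁ + qₖ₋₂ (with p₋₁=1, p₋₂=0, q₋₁=0, q₋₂=1):
  k=0: a=3, p=3, q=1
  k=1: a=2, p=7, q=2
  k=2: a=1, p=10, q=3

10/3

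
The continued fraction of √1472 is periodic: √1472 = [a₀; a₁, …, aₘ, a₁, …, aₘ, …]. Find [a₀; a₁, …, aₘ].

[38; 2, 1, 2, 1, 2, 76]

a₀ = ⌊√1472⌋ = 38.
With m₀=0, d₀=1 and mₖ₊₁ = dₖaₖ − mₖ, dₖ₊₁ = (n − mₖ₊₁²)/dₖ, aₖ₊₁ = ⌊(a₀+mₖ₊₁)/dₖ₊₁⌋:
  k=1: m=38, d=28, a=2
  k=2: m=18, d=41, a=1
  k=3: m=23, d=23, a=2
  k=4: m=23, d=41, a=1
  k=5: m=18, d=28, a=2
  k=6: m=38, d=1, a=76
d=1 and a=2a₀=76 at k=6, so the next step gives (m, d) = (38, 28) again — its k=1 value — and the period has length 6.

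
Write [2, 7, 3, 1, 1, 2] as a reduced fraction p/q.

280/131

Using pₖ = aₖpₖ₋₁ + pₖ₋₂ and qₖ = aₖqₖ₋₁ + qₖ₋₂:
  k=0: a=2, p=2, q=1
  k=1: a=7, p=15, q=7
  k=2: a=3, p=47, q=22
  k=3: a=1, p=62, q=29
  k=4: a=1, p=109, q=51
  k=5: a=2, p=280, q=131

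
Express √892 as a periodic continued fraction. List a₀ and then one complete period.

a₀ = ⌊√892⌋ = 29.
With m₀=0, d₀=1 and mₖ₊₁ = dₖaₖ − mₖ, dₖ₊₁ = (n − mₖ₊₁²)/dₖ, aₖ₊₁ = ⌊(a₀+mₖ₊₁)/dₖ₊₁⌋:
  k=1: m=29, d=51, a=1
  k=2: m=22, d=8, a=6
  k=3: m=26, d=27, a=2
  k=4: m=28, d=4, a=14
  k=5: m=28, d=27, a=2
  k=6: m=26, d=8, a=6
  k=7: m=22, d=51, a=1
  k=8: m=29, d=1, a=58
d=1 and a=2a₀=58 at k=8, so the next step gives (m, d) = (29, 51) again — its k=1 value — and the period has length 8.

[29; 1, 6, 2, 14, 2, 6, 1, 58]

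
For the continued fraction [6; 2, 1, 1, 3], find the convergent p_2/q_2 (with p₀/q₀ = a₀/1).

Using pₖ = aₖpₖ₋₁ + pₖ₋₂, qₖ = aₖqₖ₋₁ + qₖ₋₂ (with p₋₁=1, p₋₂=0, q₋₁=0, q₋₂=1):
  k=0: a=6, p=6, q=1
  k=1: a=2, p=13, q=2
  k=2: a=1, p=19, q=3

19/3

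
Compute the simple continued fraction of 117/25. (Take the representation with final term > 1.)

117 = 4×25 + 17
25 = 1×17 + 8
17 = 2×8 + 1
8 = 8×1 + 0  (stop)
So 117/25 = [4; 1, 2, 8].

[4; 1, 2, 8]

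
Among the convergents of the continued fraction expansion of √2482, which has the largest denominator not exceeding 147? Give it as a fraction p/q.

3039/61

√2482 = [49; 1, 4, 1, 1, 4, 1, 98, …] (period length 7).
Convergents:
  p_0/q_0 = 49/1
  p_1/q_1 = 50/1
  p_2/q_2 = 249/5
  p_3/q_3 = 299/6
  p_4/q_4 = 548/11
  p_5/q_5 = 2491/50
  p_6/q_6 = 3039/61
  p_7/q_7 = 300313/6028
q_6 = 61 ≤ 147 < 6028 = q_7, so the answer is 3039/61.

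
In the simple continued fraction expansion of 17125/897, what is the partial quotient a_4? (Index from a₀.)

2

17125 = 19·897 + 82   →  a_0 = 19
897 = 10·82 + 77   →  a_1 = 10
82 = 1·77 + 5   →  a_2 = 1
77 = 15·5 + 2   →  a_3 = 15
5 = 2·2 + 1   →  a_4 = 2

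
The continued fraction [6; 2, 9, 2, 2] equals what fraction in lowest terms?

Using pₖ = aₖpₖ₋₁ + pₖ₋₂ and qₖ = aₖqₖ₋₁ + qₖ₋₂:
  k=0: a=6, p=6, q=1
  k=1: a=2, p=13, q=2
  k=2: a=9, p=123, q=19
  k=3: a=2, p=259, q=40
  k=4: a=2, p=641, q=99

641/99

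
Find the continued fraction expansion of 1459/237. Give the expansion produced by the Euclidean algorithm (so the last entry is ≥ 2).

1459 = 6×237 + 37
237 = 6×37 + 15
37 = 2×15 + 7
15 = 2×7 + 1
7 = 7×1 + 0  (stop)
So 1459/237 = [6; 6, 2, 2, 7].

[6; 6, 2, 2, 7]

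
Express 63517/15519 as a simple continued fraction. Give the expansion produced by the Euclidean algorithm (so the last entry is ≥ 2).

[4; 10, 1, 3, 2, 1, 15, 7]

63517 = 4·15519 + 1441
15519 = 10·1441 + 1109
1441 = 1·1109 + 332
1109 = 3·332 + 113
332 = 2·113 + 106
113 = 1·106 + 7
106 = 15·7 + 1
7 = 7·1 + 0  (stop)
So 63517/15519 = [4; 10, 1, 3, 2, 1, 15, 7].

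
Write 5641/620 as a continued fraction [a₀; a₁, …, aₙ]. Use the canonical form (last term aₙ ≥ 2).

5641 = 9*620 + 61
620 = 10*61 + 10
61 = 6*10 + 1
10 = 10*1 + 0  (stop)
So 5641/620 = [9; 10, 6, 10].

[9; 10, 6, 10]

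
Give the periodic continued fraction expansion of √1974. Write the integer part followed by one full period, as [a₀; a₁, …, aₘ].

[44; 2, 3, 17, 2, 17, 3, 2, 88]

a₀ = ⌊√1974⌋ = 44.
With m₀=0, d₀=1 and mₖ₊₁ = dₖaₖ − mₖ, dₖ₊₁ = (n − mₖ₊₁²)/dₖ, aₖ₊₁ = ⌊(a₀+mₖ₊₁)/dₖ₊₁⌋:
  k=1: m=44, d=38, a=2
  k=2: m=32, d=25, a=3
  k=3: m=43, d=5, a=17
  k=4: m=42, d=42, a=2
  k=5: m=42, d=5, a=17
  k=6: m=43, d=25, a=3
  k=7: m=32, d=38, a=2
  k=8: m=44, d=1, a=88
d=1 and a=2a₀=88 at k=8, so the next step gives (m, d) = (44, 38) again — its k=1 value — and the period has length 8.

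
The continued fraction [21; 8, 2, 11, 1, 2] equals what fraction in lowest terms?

Fold from the inside: start with 2/1.
  1 + 1/2 = 3/2
  11 + 2/3 = 35/3
  2 + 3/35 = 73/35
  8 + 35/73 = 619/73
  21 + 73/619 = 13072/619

13072/619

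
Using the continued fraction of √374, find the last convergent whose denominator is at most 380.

3365/174

√374 = [19; 2, 1, 18, 1, 2, 38, …] (period length 6).
Convergents:
  p_0/q_0 = 19/1
  p_1/q_1 = 39/2
  p_2/q_2 = 58/3
  p_3/q_3 = 1083/56
  p_4/q_4 = 1141/59
  p_5/q_5 = 3365/174
  p_6/q_6 = 129011/6671
q_5 = 174 ≤ 380 < 6671 = q_6, so the answer is 3365/174.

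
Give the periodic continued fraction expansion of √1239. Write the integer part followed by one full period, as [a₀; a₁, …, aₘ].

[35; 5, 70]

a₀ = ⌊√1239⌋ = 35.
With m₀=0, d₀=1 and mₖ₊₁ = dₖaₖ − mₖ, dₖ₊₁ = (n − mₖ₊₁²)/dₖ, aₖ₊₁ = ⌊(a₀+mₖ₊₁)/dₖ₊₁⌋:
  k=1: m=35, d=14, a=5
  k=2: m=35, d=1, a=70
d=1 and a=2a₀=70 at k=2, so the next step gives (m, d) = (35, 14) again — its k=1 value — and the period has length 2.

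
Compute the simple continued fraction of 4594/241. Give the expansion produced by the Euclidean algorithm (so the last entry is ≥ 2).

[19; 16, 15]

4594 = 19*241 + 15
241 = 16*15 + 1
15 = 15*1 + 0  (stop)
So 4594/241 = [19; 16, 15].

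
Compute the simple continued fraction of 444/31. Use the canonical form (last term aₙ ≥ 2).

[14; 3, 10]

444 = 14*31 + 10
31 = 3*10 + 1
10 = 10*1 + 0  (stop)
So 444/31 = [14; 3, 10].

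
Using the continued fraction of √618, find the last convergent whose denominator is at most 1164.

√618 = [24; 1, 6, 8, 6, 1, 48, …] (period length 6).
Convergents:
  p_0/q_0 = 24/1
  p_1/q_1 = 25/1
  p_2/q_2 = 174/7
  p_3/q_3 = 1417/57
  p_4/q_4 = 8676/349
  p_5/q_5 = 10093/406
  p_6/q_6 = 493140/19837
q_5 = 406 ≤ 1164 < 19837 = q_6, so the answer is 10093/406.

10093/406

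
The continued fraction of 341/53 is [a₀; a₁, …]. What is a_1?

341 = 6·53 + 23   →  a_0 = 6
53 = 2·23 + 7   →  a_1 = 2

2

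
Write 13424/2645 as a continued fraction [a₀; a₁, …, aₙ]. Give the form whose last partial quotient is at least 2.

[5; 13, 3, 2, 3, 8]

13424 = 5*2645 + 199
2645 = 13*199 + 58
199 = 3*58 + 25
58 = 2*25 + 8
25 = 3*8 + 1
8 = 8*1 + 0  (stop)
So 13424/2645 = [5; 13, 3, 2, 3, 8].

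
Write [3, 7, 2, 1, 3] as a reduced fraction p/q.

254/81

Using pₖ = aₖpₖ₋₁ + pₖ₋₂ and qₖ = aₖqₖ₋₁ + qₖ₋₂:
  k=0: a=3, p=3, q=1
  k=1: a=7, p=22, q=7
  k=2: a=2, p=47, q=15
  k=3: a=1, p=69, q=22
  k=4: a=3, p=254, q=81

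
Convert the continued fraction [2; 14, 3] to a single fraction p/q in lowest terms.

89/43

Fold from the inside: start with 3/1.
  14 + 1/3 = 43/3
  2 + 3/43 = 89/43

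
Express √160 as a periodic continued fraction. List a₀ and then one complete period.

a₀ = ⌊√160⌋ = 12.
With m₀=0, d₀=1 and mₖ₊₁ = dₖaₖ − mₖ, dₖ₊₁ = (n − mₖ₊₁²)/dₖ, aₖ₊₁ = ⌊(a₀+mₖ₊₁)/dₖ₊₁⌋:
  k=1: m=12, d=16, a=1
  k=2: m=4, d=9, a=1
  k=3: m=5, d=15, a=1
  k=4: m=10, d=4, a=5
  k=5: m=10, d=15, a=1
  k=6: m=5, d=9, a=1
  k=7: m=4, d=16, a=1
  k=8: m=12, d=1, a=24
d=1 and a=2a₀=24 at k=8, so the next step gives (m, d) = (12, 16) again — its k=1 value — and the period has length 8.

[12; 1, 1, 1, 5, 1, 1, 1, 24]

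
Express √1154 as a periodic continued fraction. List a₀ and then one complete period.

[33; 1, 32, 1, 66]

a₀ = ⌊√1154⌋ = 33.
With m₀=0, d₀=1 and mₖ₊₁ = dₖaₖ − mₖ, dₖ₊₁ = (n − mₖ₊₁²)/dₖ, aₖ₊₁ = ⌊(a₀+mₖ₊₁)/dₖ₊₁⌋:
  k=1: m=33, d=65, a=1
  k=2: m=32, d=2, a=32
  k=3: m=32, d=65, a=1
  k=4: m=33, d=1, a=66
d=1 and a=2a₀=66 at k=4, so the next step gives (m, d) = (33, 65) again — its k=1 value — and the period has length 4.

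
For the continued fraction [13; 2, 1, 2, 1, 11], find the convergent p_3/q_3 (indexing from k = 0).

107/8

Using pₖ = aₖpₖ₋₁ + pₖ₋₂, qₖ = aₖqₖ₋₁ + qₖ₋₂ (with p₋₁=1, p₋₂=0, q₋₁=0, q₋₂=1):
  k=0: a=13, p=13, q=1
  k=1: a=2, p=27, q=2
  k=2: a=1, p=40, q=3
  k=3: a=2, p=107, q=8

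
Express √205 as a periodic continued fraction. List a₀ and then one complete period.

a₀ = ⌊√205⌋ = 14.

[14; 3, 6, 1, 4, 1, 6, 3, 28]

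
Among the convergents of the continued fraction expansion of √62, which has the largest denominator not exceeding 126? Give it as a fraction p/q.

√62 = [7; 1, 6, 1, 14, …] (period length 4).
Convergents:
  p_0/q_0 = 7/1
  p_1/q_1 = 8/1
  p_2/q_2 = 55/7
  p_3/q_3 = 63/8
  p_4/q_4 = 937/119
  p_5/q_5 = 1000/127
q_4 = 119 ≤ 126 < 127 = q_5, so the answer is 937/119.

937/119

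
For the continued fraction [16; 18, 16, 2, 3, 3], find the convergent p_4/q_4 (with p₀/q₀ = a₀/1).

33347/2077

Using pₖ = aₖpₖ₋₁ + pₖ₋₂, qₖ = aₖqₖ₋₁ + qₖ₋₂ (with p₋₁=1, p₋₂=0, q₋₁=0, q₋₂=1):
  k=0: a=16, p=16, q=1
  k=1: a=18, p=289, q=18
  k=2: a=16, p=4640, q=289
  k=3: a=2, p=9569, q=596
  k=4: a=3, p=33347, q=2077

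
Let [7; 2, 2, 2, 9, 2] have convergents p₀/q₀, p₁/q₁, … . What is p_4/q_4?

Using pₖ = aₖpₖ₋₁ + pₖ₋₂, qₖ = aₖqₖ₋₁ + qₖ₋₂ (with p₋₁=1, p₋₂=0, q₋₁=0, q₋₂=1):
  k=0: a=7, p=7, q=1
  k=1: a=2, p=15, q=2
  k=2: a=2, p=37, q=5
  k=3: a=2, p=89, q=12
  k=4: a=9, p=838, q=113

838/113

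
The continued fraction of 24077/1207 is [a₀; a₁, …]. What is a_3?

6

24077 = 19·1207 + 1144   →  a_0 = 19
1207 = 1·1144 + 63   →  a_1 = 1
1144 = 18·63 + 10   →  a_2 = 18
63 = 6·10 + 3   →  a_3 = 6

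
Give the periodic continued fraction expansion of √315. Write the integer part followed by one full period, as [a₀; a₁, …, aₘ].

a₀ = ⌊√315⌋ = 17.
With m₀=0, d₀=1 and mₖ₊₁ = dₖaₖ − mₖ, dₖ₊₁ = (n − mₖ₊₁²)/dₖ, aₖ₊₁ = ⌊(a₀+mₖ₊₁)/dₖ₊₁⌋:
  k=1: m=17, d=26, a=1
  k=2: m=9, d=9, a=2
  k=3: m=9, d=26, a=1
  k=4: m=17, d=1, a=34
d=1 and a=2a₀=34 at k=4, so the next step gives (m, d) = (17, 26) again — its k=1 value — and the period has length 4.

[17; 1, 2, 1, 34]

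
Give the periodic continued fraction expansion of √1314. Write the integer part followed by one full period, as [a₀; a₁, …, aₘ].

a₀ = ⌊√1314⌋ = 36.
With m₀=0, d₀=1 and mₖ₊₁ = dₖaₖ − mₖ, dₖ₊₁ = (n − mₖ₊₁²)/dₖ, aₖ₊₁ = ⌊(a₀+mₖ₊₁)/dₖ₊₁⌋:
  k=1: m=36, d=18, a=4
  k=2: m=36, d=1, a=72
d=1 and a=2a₀=72 at k=2, so the next step gives (m, d) = (36, 18) again — its k=1 value — and the period has length 2.

[36; 4, 72]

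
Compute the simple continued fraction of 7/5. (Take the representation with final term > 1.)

7 = 1*5 + 2
5 = 2*2 + 1
2 = 2*1 + 0  (stop)
So 7/5 = [1; 2, 2].

[1; 2, 2]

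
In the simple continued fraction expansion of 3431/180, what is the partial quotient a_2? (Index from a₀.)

3431 = 19·180 + 11   →  a_0 = 19
180 = 16·11 + 4   →  a_1 = 16
11 = 2·4 + 3   →  a_2 = 2

2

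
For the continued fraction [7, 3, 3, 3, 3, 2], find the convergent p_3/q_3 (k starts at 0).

Using pₖ = aₖpₖ₋₁ + pₖ₋₂, qₖ = aₖqₖ₋₁ + qₖ₋₂ (with p₋₁=1, p₋₂=0, q₋₁=0, q₋₂=1):
  k=0: a=7, p=7, q=1
  k=1: a=3, p=22, q=3
  k=2: a=3, p=73, q=10
  k=3: a=3, p=241, q=33

241/33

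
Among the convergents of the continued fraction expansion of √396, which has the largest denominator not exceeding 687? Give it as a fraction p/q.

7940/399

√396 = [19; 1, 8, 1, 38, …] (period length 4).
Convergents:
  p_0/q_0 = 19/1
  p_1/q_1 = 20/1
  p_2/q_2 = 179/9
  p_3/q_3 = 199/10
  p_4/q_4 = 7741/389
  p_5/q_5 = 7940/399
  p_6/q_6 = 71261/3581
q_5 = 399 ≤ 687 < 3581 = q_6, so the answer is 7940/399.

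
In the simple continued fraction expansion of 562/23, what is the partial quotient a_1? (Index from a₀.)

562 = 24·23 + 10   →  a_0 = 24
23 = 2·10 + 3   →  a_1 = 2

2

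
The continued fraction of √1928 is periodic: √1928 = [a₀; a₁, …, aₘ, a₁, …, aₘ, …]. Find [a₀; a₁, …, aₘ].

a₀ = ⌊√1928⌋ = 43.
With m₀=0, d₀=1 and mₖ₊₁ = dₖaₖ − mₖ, dₖ₊₁ = (n − mₖ₊₁²)/dₖ, aₖ₊₁ = ⌊(a₀+mₖ₊₁)/dₖ₊₁⌋:
  k=1: m=43, d=79, a=1
  k=2: m=36, d=8, a=9
  k=3: m=36, d=79, a=1
  k=4: m=43, d=1, a=86
d=1 and a=2a₀=86 at k=4, so the next step gives (m, d) = (43, 79) again — its k=1 value — and the period has length 4.

[43; 1, 9, 1, 86]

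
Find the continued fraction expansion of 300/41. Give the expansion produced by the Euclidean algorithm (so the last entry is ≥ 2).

[7; 3, 6, 2]

300 = 7*41 + 13
41 = 3*13 + 2
13 = 6*2 + 1
2 = 2*1 + 0  (stop)
So 300/41 = [7; 3, 6, 2].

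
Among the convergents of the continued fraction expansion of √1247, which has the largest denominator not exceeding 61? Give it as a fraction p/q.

√1247 = [35; 3, 5, 9, 1, 9, 5, 3, 70, …] (period length 8).
Convergents:
  p_0/q_0 = 35/1
  p_1/q_1 = 106/3
  p_2/q_2 = 565/16
  p_3/q_3 = 5191/147
q_2 = 16 ≤ 61 < 147 = q_3, so the answer is 565/16.

565/16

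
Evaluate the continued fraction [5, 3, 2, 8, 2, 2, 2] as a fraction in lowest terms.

Fold from the inside: start with 2/1.
  2 + 1/2 = 5/2
  2 + 2/5 = 12/5
  8 + 5/12 = 101/12
  2 + 12/101 = 214/101
  3 + 101/214 = 743/214
  5 + 214/743 = 3929/743

3929/743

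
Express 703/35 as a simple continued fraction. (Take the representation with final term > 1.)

703 = 20*35 + 3
35 = 11*3 + 2
3 = 1*2 + 1
2 = 2*1 + 0  (stop)
So 703/35 = [20; 11, 1, 2].

[20; 11, 1, 2]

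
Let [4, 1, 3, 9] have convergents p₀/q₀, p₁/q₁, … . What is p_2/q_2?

Using pₖ = aₖpₖ₋₁ + pₖ₋₂, qₖ = aₖqₖ₋₁ + qₖ₋₂ (with p₋₁=1, p₋₂=0, q₋₁=0, q₋₂=1):
  k=0: a=4, p=4, q=1
  k=1: a=1, p=5, q=1
  k=2: a=3, p=19, q=4

19/4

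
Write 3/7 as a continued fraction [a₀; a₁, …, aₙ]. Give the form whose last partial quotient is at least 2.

3 = 0·7 + 3
7 = 2·3 + 1
3 = 3·1 + 0  (stop)
So 3/7 = [0; 2, 3].

[0; 2, 3]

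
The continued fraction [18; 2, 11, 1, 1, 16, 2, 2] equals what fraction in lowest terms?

75044/4061

Using pₖ = aₖpₖ₋₁ + pₖ₋₂ and qₖ = aₖqₖ₋₁ + qₖ₋₂:
  k=0: a=18, p=18, q=1
  k=1: a=2, p=37, q=2
  k=2: a=11, p=425, q=23
  k=3: a=1, p=462, q=25
  k=4: a=1, p=887, q=48
  k=5: a=16, p=14654, q=793
  k=6: a=2, p=30195, q=1634
  k=7: a=2, p=75044, q=4061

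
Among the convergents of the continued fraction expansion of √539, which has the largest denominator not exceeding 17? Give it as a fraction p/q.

325/14

√539 = [23; 4, 1, 1, 1, 1, 1, 4, 46, …] (period length 8).
Convergents:
  p_0/q_0 = 23/1
  p_1/q_1 = 93/4
  p_2/q_2 = 116/5
  p_3/q_3 = 209/9
  p_4/q_4 = 325/14
  p_5/q_5 = 534/23
q_4 = 14 ≤ 17 < 23 = q_5, so the answer is 325/14.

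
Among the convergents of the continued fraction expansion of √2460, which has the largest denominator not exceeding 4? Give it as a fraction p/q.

99/2

√2460 = [49; 1, 1, 2, 24, 2, 1, 1, 98, …] (period length 8).
Convergents:
  p_0/q_0 = 49/1
  p_1/q_1 = 50/1
  p_2/q_2 = 99/2
  p_3/q_3 = 248/5
q_2 = 2 ≤ 4 < 5 = q_3, so the answer is 99/2.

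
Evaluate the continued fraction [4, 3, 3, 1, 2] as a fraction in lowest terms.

Using pₖ = aₖpₖ₋₁ + pₖ₋₂ and qₖ = aₖqₖ₋₁ + qₖ₋₂:
  k=0: a=4, p=4, q=1
  k=1: a=3, p=13, q=3
  k=2: a=3, p=43, q=10
  k=3: a=1, p=56, q=13
  k=4: a=2, p=155, q=36

155/36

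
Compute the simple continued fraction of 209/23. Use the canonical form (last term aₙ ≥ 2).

[9; 11, 2]

209 = 9×23 + 2
23 = 11×2 + 1
2 = 2×1 + 0  (stop)
So 209/23 = [9; 11, 2].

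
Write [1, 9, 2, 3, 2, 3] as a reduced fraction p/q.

574/519

Using pₖ = aₖpₖ₋₁ + pₖ₋₂ and qₖ = aₖqₖ₋₁ + qₖ₋₂:
  k=0: a=1, p=1, q=1
  k=1: a=9, p=10, q=9
  k=2: a=2, p=21, q=19
  k=3: a=3, p=73, q=66
  k=4: a=2, p=167, q=151
  k=5: a=3, p=574, q=519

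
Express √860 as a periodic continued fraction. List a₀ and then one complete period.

[29; 3, 14, 3, 58]

a₀ = ⌊√860⌋ = 29.
With m₀=0, d₀=1 and mₖ₊₁ = dₖaₖ − mₖ, dₖ₊₁ = (n − mₖ₊₁²)/dₖ, aₖ₊₁ = ⌊(a₀+mₖ₊₁)/dₖ₊₁⌋:
  k=1: m=29, d=19, a=3
  k=2: m=28, d=4, a=14
  k=3: m=28, d=19, a=3
  k=4: m=29, d=1, a=58
d=1 and a=2a₀=58 at k=4, so the next step gives (m, d) = (29, 19) again — its k=1 value — and the period has length 4.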